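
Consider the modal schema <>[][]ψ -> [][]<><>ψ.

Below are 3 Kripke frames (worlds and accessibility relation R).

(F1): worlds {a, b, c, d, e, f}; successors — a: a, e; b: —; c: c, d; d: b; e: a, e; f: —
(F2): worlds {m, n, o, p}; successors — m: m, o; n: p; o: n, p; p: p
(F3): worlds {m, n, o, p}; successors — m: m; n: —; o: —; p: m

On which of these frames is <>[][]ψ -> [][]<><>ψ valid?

Frame correspondent (Sahlqvist): forall x forall y forall z ((xRy & x R^2 z) -> exists w (y R^2 w & z R^2 w)) — i.e. a generalized confluence (Geach) condition.
(F1): fails — cRc, cR²b but no w with cR²w and bR²w.
(F2): ✓.
(F3): ✓.

(F2), (F3)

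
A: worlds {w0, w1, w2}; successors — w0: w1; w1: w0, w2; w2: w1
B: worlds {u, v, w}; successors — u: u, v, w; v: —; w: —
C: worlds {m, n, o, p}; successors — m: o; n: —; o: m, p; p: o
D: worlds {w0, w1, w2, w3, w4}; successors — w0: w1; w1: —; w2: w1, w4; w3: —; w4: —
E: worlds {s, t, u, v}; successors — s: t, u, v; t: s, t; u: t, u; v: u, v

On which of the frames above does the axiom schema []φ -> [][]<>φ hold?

This is the axiom for a generalized confluence (Geach) condition; its first-order frame correspondent is forall x forall z (x R^2 z -> exists w (xRw & zRw)).
A: satisfies the condition.
B: fails — uR²v but no t with uRt and vRt.
C: satisfies the condition.
D: satisfies the condition.
E: fails — tR²v but no w with tRw and vRw.
Valid on: A, C, D.

A, C, D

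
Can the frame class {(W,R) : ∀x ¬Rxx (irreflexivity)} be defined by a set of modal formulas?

Modal frame validity is preserved under surjective bounded morphisms.
The 4-cycle (worlds a,b,c,d with a→b→c→d→a) is irreflexive, and the map sending every world to a single reflexive point • is a surjective bounded morphism (forth: every edge maps to (•,•); back: every world has a successor). So any modal formula valid on the 4-cycle is also valid on the reflexive point, which is not irreflexive.
Hence irreflexivity is not modally definable.

Not definable by any modal formula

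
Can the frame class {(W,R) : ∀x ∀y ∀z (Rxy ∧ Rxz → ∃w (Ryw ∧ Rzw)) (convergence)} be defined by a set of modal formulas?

Definable; ◇□p → □◇p defines it

The condition is convergence. A defining modal formula is ◇□p → □◇p.
Suppose ◇□p→□◇p is valid. Take Rxy, Rxz and set V(p)={w : Ryw}. Then □p at y so ◇□p at x, so □◇p at x, so ◇p at z, giving w with Rzw and Ryw.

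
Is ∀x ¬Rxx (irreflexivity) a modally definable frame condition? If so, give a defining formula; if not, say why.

If a class were modally definable it would be closed under surjective bounded morphisms (Goldblatt–Thomason).
The 2-cycle (worlds s,t with s→t→s) is irreflexive, and the map sending every world to a single reflexive point • is a surjective bounded morphism (forth: every edge maps to (•,•); back: every world has a successor). So any modal formula valid on the 2-cycle is also valid on the reflexive point, which is not irreflexive.
So the class is not modally definable.

No — not modally definable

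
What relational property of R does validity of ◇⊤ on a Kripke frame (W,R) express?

◇⊤ holds at w iff w has a successor, so frame-validity of ◇⊤ is exactly seriality. Equivalently via □q → ◇q:
Suppose □q→◇q is valid. At any x set V(q)=W. Then □q at x, so ◇q at x, so x has a successor.

seriality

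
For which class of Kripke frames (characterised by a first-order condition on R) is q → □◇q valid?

Suppose q→□◇q is valid. Take Rxy and set V(q)={x}. Then q at x, so □◇q at x, so ◇q at y, so some z with Ryz has q; z=x, i.e. Ryx.

Symmetry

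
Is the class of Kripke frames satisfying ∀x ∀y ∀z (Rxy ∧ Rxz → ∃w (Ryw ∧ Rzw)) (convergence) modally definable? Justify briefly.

Yes, by ◇□q → □◇q

Yes: it is convergence, defined by the .2 schema ◇□q → □◇q.
Suppose ◇□q→□◇q is valid. Take Rxy, Rxz and set V(q)={w : Ryw}. Then □q at y so ◇□q at x, so □◇q at x, so ◇q at z, giving w with Rzw and Ryw.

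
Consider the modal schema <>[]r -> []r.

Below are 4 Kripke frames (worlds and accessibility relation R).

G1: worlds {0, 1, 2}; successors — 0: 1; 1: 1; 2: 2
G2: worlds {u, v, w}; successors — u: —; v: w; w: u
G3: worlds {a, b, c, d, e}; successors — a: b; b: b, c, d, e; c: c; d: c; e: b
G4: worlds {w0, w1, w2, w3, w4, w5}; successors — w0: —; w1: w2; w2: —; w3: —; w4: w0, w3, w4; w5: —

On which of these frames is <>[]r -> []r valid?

G1

This is the axiom for the Euclidean property; its first-order frame correspondent is forall x forall y forall z (Rxy & Rxz -> Ryz).
G1: holds.
G2: fails — Rvw and Rvw but not Rww.
G3: fails — Rbc and Rbb but not Rcb.
G4: fails — Rw1w2 and Rw1w2 but not Rw2w2.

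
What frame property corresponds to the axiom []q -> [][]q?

Suppose □q→□□q is valid. Take Rxy, Ryz and set V(q)={w : Rxw}. Then □q at x, so □□q at x, so □q at y, so q at z, i.e. Rxz.
The converse is a direct semantic check.
So the correspondent is transitivity.

transitivity: forall x forall y forall z (Rxy & Ryz -> Rxz)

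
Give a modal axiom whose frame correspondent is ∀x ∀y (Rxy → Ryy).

A defining formula is □(□p → p) (the T□ axiom).

□(□p → p)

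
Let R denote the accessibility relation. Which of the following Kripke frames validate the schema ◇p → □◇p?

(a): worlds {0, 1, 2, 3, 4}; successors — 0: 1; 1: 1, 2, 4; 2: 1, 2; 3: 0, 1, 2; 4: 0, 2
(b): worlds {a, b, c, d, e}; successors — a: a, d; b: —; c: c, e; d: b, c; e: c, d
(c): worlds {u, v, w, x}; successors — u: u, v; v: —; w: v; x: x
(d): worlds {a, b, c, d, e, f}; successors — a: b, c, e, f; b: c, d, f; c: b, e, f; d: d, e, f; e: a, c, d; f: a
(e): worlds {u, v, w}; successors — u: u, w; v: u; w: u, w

Frame correspondent (Sahlqvist): ∀x ∀y ∀z (Rxy ∧ Rxz → Ryz) — i.e. the Euclidean property.
(a): fails — R12 and R14 but not R24.
(b): fails — Rad and Raa but not Rda.
(c): fails — Ruv and Ruv but not Rvv.
(d): fails — Rab and Rab but not Rbb.
(e): condition met.
Valid on: (e).

(e)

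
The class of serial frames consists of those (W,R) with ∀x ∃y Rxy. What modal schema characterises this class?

□s → ◇s

This is seriality; the standard corresponding axiom is D: □s → ◇s.
Suppose □s→◇s is valid. At any x set V(s)=W. Then □s at x, so ◇s at x, so x has a successor.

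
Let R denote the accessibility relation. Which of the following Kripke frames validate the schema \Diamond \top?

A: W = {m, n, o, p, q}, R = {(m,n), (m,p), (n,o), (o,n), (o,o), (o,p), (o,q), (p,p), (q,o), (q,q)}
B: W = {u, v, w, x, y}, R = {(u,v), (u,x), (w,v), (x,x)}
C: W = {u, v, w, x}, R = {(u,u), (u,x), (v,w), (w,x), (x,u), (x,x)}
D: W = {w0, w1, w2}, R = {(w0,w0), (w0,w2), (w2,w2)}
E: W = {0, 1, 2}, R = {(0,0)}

The schema corresponds to seriality: \forall x \exists y Rxy.
A: condition met.
B: fails — world v has no successor.
C: condition met.
D: fails — world w1 has no successor.
E: fails — world 1 has no successor.
Valid on: A, C.

A, C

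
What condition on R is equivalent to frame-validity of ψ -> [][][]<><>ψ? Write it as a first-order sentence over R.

This is a Sahlqvist (Geach-type) schema ◇^0□^0ψ → □^3◇^2ψ.
Minimal-valuation argument: fix x; take any y with xR^0y and any z with xR^3z. Set V(ψ) to the set of worlds R-reachable from y in exactly 0 steps. Then □^0ψ holds at y, so the antecedent holds at x; validity forces ◇^2ψ at z, giving a w with zR^2w and yR^0w.
First-order correspondent: forall x forall z (x R^3 z -> exists w (x = w & z R^2 w)).

forall x forall z (x R^3 z -> exists w (x = w & z R^2 w))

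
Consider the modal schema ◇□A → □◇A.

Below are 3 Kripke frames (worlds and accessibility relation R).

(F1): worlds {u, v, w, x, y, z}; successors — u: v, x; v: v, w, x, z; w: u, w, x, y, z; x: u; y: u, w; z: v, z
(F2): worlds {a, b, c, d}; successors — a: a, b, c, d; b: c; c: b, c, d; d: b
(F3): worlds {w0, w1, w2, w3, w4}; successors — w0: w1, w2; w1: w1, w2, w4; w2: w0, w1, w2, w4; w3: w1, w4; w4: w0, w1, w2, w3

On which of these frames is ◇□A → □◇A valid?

(F3)

This is the axiom for convergence; its first-order frame correspondent is ∀x ∀y ∀z (Rxy ∧ Rxz → ∃w (Ryw ∧ Rzw)).
(F1): fails — Ruv and Rux but v and x have no common successor.
(F2): fails — Rab and Rad but b and d have no common successor.
(F3): condition met.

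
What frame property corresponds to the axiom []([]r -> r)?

Shift-reflexivity

Suppose □(□r→r) is valid. Take Rxy and set V(r)={w : Ryw}. Then at y, □r holds; since □(□r→r) at x, □r→r at y, so r at y, i.e. Ryy.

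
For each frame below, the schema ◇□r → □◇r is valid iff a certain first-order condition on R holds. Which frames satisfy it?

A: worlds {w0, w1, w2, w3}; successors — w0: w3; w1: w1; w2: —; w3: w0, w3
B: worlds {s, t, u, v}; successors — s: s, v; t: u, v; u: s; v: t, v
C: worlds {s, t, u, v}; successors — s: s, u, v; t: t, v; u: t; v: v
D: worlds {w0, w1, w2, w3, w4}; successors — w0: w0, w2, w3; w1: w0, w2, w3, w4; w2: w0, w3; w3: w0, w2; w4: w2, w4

A

The schema corresponds to convergence: ∀x ∀y ∀z (Rxy ∧ Rxz → ∃w (Ryw ∧ Rzw)).
A: ✓.
B: fails — Rtv and Rtu but v and u have no common successor.
C: fails — Rsv and Rsu but v and u have no common successor.
D: fails — Rw1w2 and Rw1w4 but w2 and w4 have no common successor.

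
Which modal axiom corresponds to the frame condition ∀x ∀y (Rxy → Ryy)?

A defining formula is □(□q → q) (the T□ axiom).
Suppose □(□q→q) is valid. Take Rxy and set V(q)={w : Ryw}. Then at y, □q holds; since □(□q→q) at x, □q→q at y, so q at y, i.e. Ryy.

□(□q → q)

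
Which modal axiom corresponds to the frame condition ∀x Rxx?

□p → p

A defining formula is □p → p (the T axiom).
Suppose □p→p is valid. At any x set V(p)={w : Rxw}. Then □p holds at x, so p holds at x, i.e. Rxx.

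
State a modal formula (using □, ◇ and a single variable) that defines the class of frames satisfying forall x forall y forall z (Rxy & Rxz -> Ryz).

The condition is the Euclidean property. The 5 schema ◇q → □◇q defines it.
Suppose ◇q→□◇q is valid. Take Rxy, Rxz and set V(q)={y}. Then ◇q at x, so □◇q at x, so ◇q at z, so some w with Rzw has q; w=y, i.e. Rzy. By symmetry of the argument, Ryz.

◇q → □◇q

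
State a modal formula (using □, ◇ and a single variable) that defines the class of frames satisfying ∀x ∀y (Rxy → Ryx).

q → □◇q

A defining formula is q → □◇q (the B axiom).
Suppose q→□◇q is valid. Take Rxy and set V(q)={x}. Then q at x, so □◇q at x, so ◇q at y, so some z with Ryz has q; z=x, i.e. Ryx.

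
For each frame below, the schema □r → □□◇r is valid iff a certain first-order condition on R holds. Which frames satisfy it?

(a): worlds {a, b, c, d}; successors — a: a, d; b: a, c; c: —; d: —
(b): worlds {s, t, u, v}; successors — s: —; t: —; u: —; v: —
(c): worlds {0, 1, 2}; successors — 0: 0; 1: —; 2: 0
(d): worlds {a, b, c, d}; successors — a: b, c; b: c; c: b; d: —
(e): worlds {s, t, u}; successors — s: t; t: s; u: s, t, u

(b), (c), (d), (e)

This is the axiom for a generalized confluence (Geach) condition; its first-order frame correspondent is ∀x ∀z (xR²z → ∃w (xRw ∧ zRw)).
(a): fails — aR²d but no w with aRw and dRw.
(b): holds.
(c): holds.
(d): holds.
(e): holds.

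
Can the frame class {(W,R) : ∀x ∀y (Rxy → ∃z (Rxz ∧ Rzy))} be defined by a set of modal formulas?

Yes — defined by □□p → □p

Yes: it is density, defined by the C4 schema □□p → □p.
Suppose □□p→□p is valid. Take Rxy and set V(p)={w : xR²w}. Then □□p at x, so □p at x, so p at y, i.e. ∃z(Rxz∧Rzy).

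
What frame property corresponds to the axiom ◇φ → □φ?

Suppose ◇φ→□φ is valid. Take Rxy, Rxz and set V(φ)={y}. Then ◇φ at x, so □φ at x, so φ at z, i.e. z=y.

partial functionality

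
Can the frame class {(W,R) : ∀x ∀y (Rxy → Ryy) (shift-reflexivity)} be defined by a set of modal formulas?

This is a Sahlqvist condition; the T□ axiom □(□p → p) defines it.
Suppose □(□p→p) is valid. Take Rxy and set V(p)={w : Ryw}. Then at y, □p holds; since □(□p→p) at x, □p→p at y, so p at y, i.e. Ryy.

Yes — defined by □(□p → p)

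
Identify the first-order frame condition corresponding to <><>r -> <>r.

Replacing r by ¬r and contraposing gives the equivalent schema □r → □□r.
Suppose □r→□□r is valid. Take Rxy, Ryz and set V(r)={w : Rxw}. Then □r at x, so □□r at x, so □r at y, so r at z, i.e. Rxz.

transitivity: forall x forall y forall z (Rxy & Ryz -> Rxz)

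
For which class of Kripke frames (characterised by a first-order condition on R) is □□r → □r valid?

Density

Suppose □□r→□r is valid. Take Rxy and set V(r)={w : xR²w}. Then □□r at x, so □r at x, so r at y, i.e. ∃z(Rxz∧Rzy).
Conversely, any frame satisfying ∀x ∀y (Rxy → ∃z (Rxz ∧ Rzy)) validates the schema.
So the correspondent is density.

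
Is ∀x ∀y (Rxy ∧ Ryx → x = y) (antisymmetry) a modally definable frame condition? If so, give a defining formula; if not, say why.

If a class were modally definable it would be closed under surjective bounded morphisms (Goldblatt–Thomason).
The 8-cycle (worlds w0,w1,w2,w3,w4,w5,w6,w7 with w0→w1→w2→w3→w4→w5→w6→w7→w0) is antisymmetric. Sending even-indexed worlds to • and odd-indexed worlds to ∘ is a surjective bounded morphism onto the two-world frame with •↔∘, which is not antisymmetric.
So no modal formula (or set of formulas) defines exactly the antisymmetric frames.

No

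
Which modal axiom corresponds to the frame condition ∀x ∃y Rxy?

This is seriality; the standard corresponding axiom is D: □s → ◇s.

□s → ◇s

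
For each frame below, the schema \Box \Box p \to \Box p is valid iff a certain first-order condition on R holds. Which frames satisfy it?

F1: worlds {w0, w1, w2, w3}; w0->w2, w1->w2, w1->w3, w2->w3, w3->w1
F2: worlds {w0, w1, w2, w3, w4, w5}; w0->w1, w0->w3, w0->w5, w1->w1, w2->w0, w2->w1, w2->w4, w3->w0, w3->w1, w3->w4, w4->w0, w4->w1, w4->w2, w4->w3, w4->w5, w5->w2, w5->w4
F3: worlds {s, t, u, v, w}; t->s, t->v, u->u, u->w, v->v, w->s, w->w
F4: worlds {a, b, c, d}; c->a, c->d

Frame correspondent (Sahlqvist): \forall x \forall y (Rxy \to \exists z (Rxz \wedge Rzy)) — i.e. density.
F1: fails — Rw1w2 but no z with Rw1z and Rzw2.
F2: fails — Rw2w4 but no z with Rw2z and Rzw4.
F3: fails — Rts but no z with Rtz and Rzs.
F4: fails — Rca but no z with Rcz and Rza.

none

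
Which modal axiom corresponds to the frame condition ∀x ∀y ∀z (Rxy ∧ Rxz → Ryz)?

This is the Euclidean property; the standard corresponding axiom is 5: ◇s → □◇s.
Suppose ◇s→□◇s is valid. Take Rxy, Rxz and set V(s)={y}. Then ◇s at x, so □◇s at x, so ◇s at z, so some w with Rzw has s; w=y, i.e. Rzy. By symmetry of the argument, Ryz.

◇s → □◇s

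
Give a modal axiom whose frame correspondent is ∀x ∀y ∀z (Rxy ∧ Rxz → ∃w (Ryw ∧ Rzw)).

◇□s → □◇s

This is convergence; the standard corresponding axiom is .2: ◇□s → □◇s.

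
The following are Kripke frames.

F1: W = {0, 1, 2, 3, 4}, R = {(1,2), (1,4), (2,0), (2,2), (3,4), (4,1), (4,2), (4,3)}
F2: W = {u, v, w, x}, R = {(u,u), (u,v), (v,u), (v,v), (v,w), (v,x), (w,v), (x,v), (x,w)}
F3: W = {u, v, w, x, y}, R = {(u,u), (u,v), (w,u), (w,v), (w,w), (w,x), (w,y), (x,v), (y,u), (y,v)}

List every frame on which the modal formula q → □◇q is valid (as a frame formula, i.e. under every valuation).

none

This is the axiom for symmetry; its first-order frame correspondent is ∀x ∀y (Rxy → Ryx).
F1: fails — R12 but not R21.
F2: fails — Rxw but not Rwx.
F3: fails — Ruv but not Rvu.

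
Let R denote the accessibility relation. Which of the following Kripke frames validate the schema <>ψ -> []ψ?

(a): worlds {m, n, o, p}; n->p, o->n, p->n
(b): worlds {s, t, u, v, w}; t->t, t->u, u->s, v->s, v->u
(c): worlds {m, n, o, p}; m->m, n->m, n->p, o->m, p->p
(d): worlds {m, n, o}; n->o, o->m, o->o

This is the axiom for partial functionality; its first-order frame correspondent is forall x forall y forall z (Rxy & Rxz -> y = z).
(a): condition met.
(b): fails — t sees both t and u.
(c): fails — n sees both m and p.
(d): fails — o sees both m and o.

(a)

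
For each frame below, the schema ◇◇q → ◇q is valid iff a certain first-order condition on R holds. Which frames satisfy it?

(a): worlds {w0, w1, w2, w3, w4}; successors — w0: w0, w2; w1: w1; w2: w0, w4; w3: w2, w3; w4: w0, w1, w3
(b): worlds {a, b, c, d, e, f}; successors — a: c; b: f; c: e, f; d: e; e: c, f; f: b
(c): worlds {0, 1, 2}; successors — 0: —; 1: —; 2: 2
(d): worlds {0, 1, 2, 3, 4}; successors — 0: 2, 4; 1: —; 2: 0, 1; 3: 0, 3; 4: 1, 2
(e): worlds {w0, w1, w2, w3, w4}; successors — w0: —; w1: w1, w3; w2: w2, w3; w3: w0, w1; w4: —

The schema corresponds to transitivity: ∀x ∀y ∀z (Rxy ∧ Ryz → Rxz).
(a): fails — Rw2w4 and Rw4w1 but not Rw2w1.
(b): fails — Rde and Rec but not Rdc.
(c): ✓.
(d): fails — R02 and R20 but not R00.
(e): fails — Rw3w1 and Rw1w3 but not Rw3w3.

(c)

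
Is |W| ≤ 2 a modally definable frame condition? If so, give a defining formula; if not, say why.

No — not modally definable

If a class were modally definable it would be closed under disjoint unions (Goldblatt–Thomason).
Any modal formula valid on each of 3 disjoint one-world frames is valid on their disjoint union (validity is preserved under disjoint unions). Each one-world frame has |W|=1≤2, but the union has |W|=3.
So no modal formula (or set of formulas) defines exactly the |W|≤2 frames.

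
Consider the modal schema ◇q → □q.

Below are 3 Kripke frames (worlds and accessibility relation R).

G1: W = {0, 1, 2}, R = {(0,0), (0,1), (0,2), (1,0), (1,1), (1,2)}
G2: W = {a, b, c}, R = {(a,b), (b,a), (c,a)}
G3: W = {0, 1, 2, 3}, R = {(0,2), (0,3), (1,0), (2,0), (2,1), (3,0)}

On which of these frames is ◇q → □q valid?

Frame correspondent (Sahlqvist): ∀x ∀y ∀z (Rxy ∧ Rxz → y = z) — i.e. partial functionality.
G1: fails — 0 sees both 0 and 1.
G2: condition met.
G3: fails — 0 sees both 2 and 3.
Valid on: G2.

G2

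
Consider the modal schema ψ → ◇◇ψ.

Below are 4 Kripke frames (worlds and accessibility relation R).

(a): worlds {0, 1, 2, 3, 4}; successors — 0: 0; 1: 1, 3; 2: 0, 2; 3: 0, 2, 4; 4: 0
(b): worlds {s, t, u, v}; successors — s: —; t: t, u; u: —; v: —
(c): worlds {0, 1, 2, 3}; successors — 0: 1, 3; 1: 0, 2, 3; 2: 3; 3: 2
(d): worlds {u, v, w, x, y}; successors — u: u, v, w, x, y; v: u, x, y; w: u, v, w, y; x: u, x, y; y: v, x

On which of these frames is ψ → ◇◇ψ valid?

This is the axiom for a generalized confluence (Geach) condition; its first-order frame correspondent is ∀x ∃w (x = w ∧ xR²w).
(a): fails — at 3 but no w with 3=w and 3R²w.
(b): fails — at s but no w with s=w and sR²w.
(c): ✓.
(d): ✓.

(c), (d)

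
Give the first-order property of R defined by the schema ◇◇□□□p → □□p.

∀x ∀y ∀z ((xR²y ∧ xR²z) → ∃w (yR³w ∧ z = w))

This is a Sahlqvist (Geach-type) schema ◇^2□^3p → □^2◇^0p.
Minimal-valuation argument: fix x; take any y with xR^2y and any z with xR^2z. Set V(p) to the set of worlds R-reachable from y in exactly 3 steps. Then □^3p holds at y, so the antecedent holds at x; validity forces ◇^0p at z, giving a w with zR^0w and yR^3w.
First-order correspondent: ∀x ∀y ∀z ((xR²y ∧ xR²z) → ∃w (yR³w ∧ z = w)).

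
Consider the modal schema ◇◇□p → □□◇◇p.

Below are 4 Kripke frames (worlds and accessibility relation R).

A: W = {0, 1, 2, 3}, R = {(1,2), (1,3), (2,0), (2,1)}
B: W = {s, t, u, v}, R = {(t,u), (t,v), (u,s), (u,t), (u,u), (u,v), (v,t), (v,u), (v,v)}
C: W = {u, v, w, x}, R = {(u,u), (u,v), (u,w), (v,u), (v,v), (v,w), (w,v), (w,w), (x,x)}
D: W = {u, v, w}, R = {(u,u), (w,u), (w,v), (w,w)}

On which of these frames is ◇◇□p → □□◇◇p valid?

Frame correspondent (Sahlqvist): ∀x ∀y ∀z ((xR²y ∧ xR²z) → ∃w (yRw ∧ zR²w)) — i.e. a generalized confluence (Geach) condition.
A: fails — 1R²0, 1R²0 but no w with 0Rw and 0R²w.
B: fails — tR²s, tR²s but no w with sRw and sR²w.
C: holds.
D: fails — wR²u, wR²v but no t with uRt and vR²t.
Valid on: C.

C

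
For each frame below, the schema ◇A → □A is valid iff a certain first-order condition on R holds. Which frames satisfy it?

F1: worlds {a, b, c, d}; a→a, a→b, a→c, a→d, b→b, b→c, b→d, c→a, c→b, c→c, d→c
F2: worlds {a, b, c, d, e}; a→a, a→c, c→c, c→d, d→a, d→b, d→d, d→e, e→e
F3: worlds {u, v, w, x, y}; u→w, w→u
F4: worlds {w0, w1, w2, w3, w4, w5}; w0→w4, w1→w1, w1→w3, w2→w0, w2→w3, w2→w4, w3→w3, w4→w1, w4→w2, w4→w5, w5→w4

The schema corresponds to partial functionality: ∀x ∀y ∀z (Rxy ∧ Rxz → y = z).
F1: fails — a sees both a and b.
F2: fails — a sees both a and c.
F3: ✓.
F4: fails — w1 sees both w1 and w3.
Valid on: F3.

F3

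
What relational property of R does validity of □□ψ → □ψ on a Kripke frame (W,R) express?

density

This schema is the C4 axiom.
It corresponds to density: ∀x ∀y (Rxy → ∃z (Rxz ∧ Rzy)).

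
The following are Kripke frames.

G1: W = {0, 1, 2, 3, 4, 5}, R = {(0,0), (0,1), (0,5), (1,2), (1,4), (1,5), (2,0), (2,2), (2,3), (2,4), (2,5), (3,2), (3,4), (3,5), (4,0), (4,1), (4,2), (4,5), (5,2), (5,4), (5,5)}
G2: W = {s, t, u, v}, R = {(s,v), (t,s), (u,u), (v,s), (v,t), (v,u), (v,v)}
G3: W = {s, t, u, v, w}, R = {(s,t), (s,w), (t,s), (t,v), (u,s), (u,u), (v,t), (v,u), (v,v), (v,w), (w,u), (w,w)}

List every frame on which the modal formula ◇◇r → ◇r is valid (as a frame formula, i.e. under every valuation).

none

The schema corresponds to transitivity: ∀x ∀y ∀z (Rxy ∧ Ryz → Rxz).
G1: fails — R34 and R40 but not R30.
G2: fails — Rts and Rsv but not Rtv.
G3: fails — Rtv and Rvt but not Rtt.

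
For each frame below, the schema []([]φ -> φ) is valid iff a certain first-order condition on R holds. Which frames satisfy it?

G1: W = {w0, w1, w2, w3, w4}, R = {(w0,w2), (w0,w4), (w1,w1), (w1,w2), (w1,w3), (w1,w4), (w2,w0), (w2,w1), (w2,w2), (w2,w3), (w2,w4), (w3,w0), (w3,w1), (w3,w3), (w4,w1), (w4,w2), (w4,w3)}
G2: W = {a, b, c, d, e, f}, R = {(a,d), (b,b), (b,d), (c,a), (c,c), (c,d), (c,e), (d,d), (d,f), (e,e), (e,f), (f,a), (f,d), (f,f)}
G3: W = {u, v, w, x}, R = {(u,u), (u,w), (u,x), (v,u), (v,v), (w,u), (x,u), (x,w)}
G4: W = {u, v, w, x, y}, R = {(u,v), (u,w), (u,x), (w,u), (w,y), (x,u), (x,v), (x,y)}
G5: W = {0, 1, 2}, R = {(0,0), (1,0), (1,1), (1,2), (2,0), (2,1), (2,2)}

Frame correspondent (Sahlqvist): forall x forall y (Rxy -> Ryy) — i.e. shift-reflexivity.
G1: fails — Rw0w4 but not Rw4w4.
G2: fails — Rfa but not Raa.
G3: fails — Rxw but not Rww.
G4: fails — Ruv but not Rvv.
G5: condition met.
Valid on: G5.

G5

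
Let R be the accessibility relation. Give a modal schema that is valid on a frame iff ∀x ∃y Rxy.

A defining formula is □p → ◇p (the D axiom).
Suppose □p→◇p is valid. At any x set V(p)=W. Then □p at x, so ◇p at x, so x has a successor.

□p → ◇p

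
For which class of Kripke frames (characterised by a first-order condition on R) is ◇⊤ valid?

seriality

◇⊤ holds at w iff w has a successor, so frame-validity of ◇⊤ is exactly seriality. Equivalently via □q → ◇q:
Suppose □q→◇q is valid. At any x set V(q)=W. Then □q at x, so ◇q at x, so x has a successor.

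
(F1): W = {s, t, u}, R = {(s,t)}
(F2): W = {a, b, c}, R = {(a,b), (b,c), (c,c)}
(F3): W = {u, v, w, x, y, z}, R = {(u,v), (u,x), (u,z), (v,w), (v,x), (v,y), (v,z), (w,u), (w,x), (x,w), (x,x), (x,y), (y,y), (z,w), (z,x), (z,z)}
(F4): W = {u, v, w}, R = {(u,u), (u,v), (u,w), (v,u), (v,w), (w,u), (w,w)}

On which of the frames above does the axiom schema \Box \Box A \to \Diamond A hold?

This is the axiom for a generalized confluence (Geach) condition; its first-order frame correspondent is \forall x \exists w (x R^2 w \wedge xRw).
(F1): fails — at s but no w with sR²w and sRw.
(F2): fails — at a but no w with aR²w and aRw.
(F3): holds.
(F4): holds.
Valid on: (F3), (F4).

(F3), (F4)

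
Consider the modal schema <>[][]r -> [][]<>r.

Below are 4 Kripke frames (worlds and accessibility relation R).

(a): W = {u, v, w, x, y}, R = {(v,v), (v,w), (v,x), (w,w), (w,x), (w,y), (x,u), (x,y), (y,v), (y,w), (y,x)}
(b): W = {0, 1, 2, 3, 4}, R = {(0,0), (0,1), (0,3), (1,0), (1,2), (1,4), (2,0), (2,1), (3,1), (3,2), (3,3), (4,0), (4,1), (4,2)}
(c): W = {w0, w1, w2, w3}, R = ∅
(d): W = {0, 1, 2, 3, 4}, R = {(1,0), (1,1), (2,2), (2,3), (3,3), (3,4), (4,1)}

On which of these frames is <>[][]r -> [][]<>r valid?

(b), (c)

This is the axiom for a generalized confluence (Geach) condition; its first-order frame correspondent is forall x forall y forall z ((xRy & x R^2 z) -> exists w (y R^2 w & zRw)).
(a): fails — vRv, vR²u but no t with vR²t and uRt.
(b): satisfies the condition.
(c): satisfies the condition.
(d): fails — 1R0, 1R²0 but no w with 0R²w and 0Rw.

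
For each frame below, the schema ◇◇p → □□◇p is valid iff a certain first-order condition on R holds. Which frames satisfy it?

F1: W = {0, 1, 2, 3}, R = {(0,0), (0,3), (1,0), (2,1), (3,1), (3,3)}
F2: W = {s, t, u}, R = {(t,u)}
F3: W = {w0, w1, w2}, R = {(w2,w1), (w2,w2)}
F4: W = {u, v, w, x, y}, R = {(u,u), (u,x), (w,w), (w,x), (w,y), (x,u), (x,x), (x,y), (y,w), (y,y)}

F2

This is the axiom for a generalized confluence (Geach) condition; its first-order frame correspondent is ∀x ∀y ∀z ((xR²y ∧ xR²z) → ∃w (y = w ∧ zRw)).
F1: fails — 0R²0, 0R²3 but no w with 0=w and 3Rw.
F2: ✓.
F3: fails — w2R²w1, w2R²w1 but no w with w1=w and w1Rw.
F4: fails — uR²u, uR²y but no t with u=t and yRt.
Valid on: F2.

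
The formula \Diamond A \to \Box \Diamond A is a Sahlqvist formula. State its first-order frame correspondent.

the Euclidean property

Suppose ◇A→□◇A is valid. Take Rxy, Rxz and set V(A)={y}. Then ◇A at x, so □◇A at x, so ◇A at z, so some w with Rzw has A; w=y, i.e. Rzy. By symmetry of the argument, Ryz.
The converse is a direct semantic check.
So the correspondent is the Euclidean property.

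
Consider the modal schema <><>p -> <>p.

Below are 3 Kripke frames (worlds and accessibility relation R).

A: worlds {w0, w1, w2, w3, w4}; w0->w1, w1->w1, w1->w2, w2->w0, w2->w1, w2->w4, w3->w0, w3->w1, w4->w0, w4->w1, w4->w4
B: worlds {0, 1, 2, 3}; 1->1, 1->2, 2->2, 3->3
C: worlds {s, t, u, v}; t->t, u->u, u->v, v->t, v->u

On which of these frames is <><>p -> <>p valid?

B

The schema corresponds to transitivity: forall x forall y forall z (Rxy & Ryz -> Rxz).
A: fails — Rw1w2 and Rw2w4 but not Rw1w4.
B: ✓.
C: fails — Ruv and Rvt but not Rut.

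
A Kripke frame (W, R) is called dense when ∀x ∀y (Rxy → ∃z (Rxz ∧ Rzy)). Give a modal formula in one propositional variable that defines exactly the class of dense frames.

□□q → □q

A defining formula is □□q → □q (the C4 axiom).
Suppose □□q→□q is valid. Take Rxy and set V(q)={w : xR²w}. Then □□q at x, so □q at x, so q at y, i.e. ∃z(Rxz∧Rzy).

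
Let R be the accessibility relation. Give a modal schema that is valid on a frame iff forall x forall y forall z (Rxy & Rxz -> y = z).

◇p → □p

The condition is partial functionality. The CD schema ◇p → □p defines it.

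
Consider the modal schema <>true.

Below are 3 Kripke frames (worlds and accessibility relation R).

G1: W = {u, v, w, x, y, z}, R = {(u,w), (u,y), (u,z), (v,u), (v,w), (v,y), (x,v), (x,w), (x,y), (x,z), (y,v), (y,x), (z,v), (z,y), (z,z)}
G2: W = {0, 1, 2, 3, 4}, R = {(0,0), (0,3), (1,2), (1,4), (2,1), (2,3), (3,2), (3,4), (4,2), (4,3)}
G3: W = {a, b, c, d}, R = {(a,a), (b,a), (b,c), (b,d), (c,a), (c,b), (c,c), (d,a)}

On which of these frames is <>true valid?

Frame correspondent (Sahlqvist): forall x exists y Rxy — i.e. seriality.
G1: fails — world w has no successor.
G2: ✓.
G3: ✓.
Valid on: G2, G3.

G2, G3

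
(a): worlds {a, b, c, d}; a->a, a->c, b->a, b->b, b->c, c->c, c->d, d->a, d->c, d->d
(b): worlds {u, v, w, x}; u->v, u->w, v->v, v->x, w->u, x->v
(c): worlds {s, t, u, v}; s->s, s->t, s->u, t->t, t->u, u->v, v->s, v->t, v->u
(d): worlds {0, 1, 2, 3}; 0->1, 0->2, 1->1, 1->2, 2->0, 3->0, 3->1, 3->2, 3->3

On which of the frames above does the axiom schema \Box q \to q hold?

(a)

This is the axiom for reflexivity; its first-order frame correspondent is \forall x Rxx.
(a): ✓.
(b): fails — world u does not see itself.
(c): fails — world u does not see itself.
(d): fails — world 0 does not see itself.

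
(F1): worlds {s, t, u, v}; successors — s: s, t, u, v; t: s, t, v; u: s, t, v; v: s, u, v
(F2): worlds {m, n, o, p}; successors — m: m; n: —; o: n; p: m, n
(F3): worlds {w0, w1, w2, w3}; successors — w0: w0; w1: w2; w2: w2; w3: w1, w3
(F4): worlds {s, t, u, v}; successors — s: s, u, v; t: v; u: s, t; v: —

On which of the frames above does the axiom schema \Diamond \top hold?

(F1), (F3)

The schema corresponds to seriality: \forall x \exists y Rxy.
(F1): holds.
(F2): fails — world n has no successor.
(F3): holds.
(F4): fails — world v has no successor.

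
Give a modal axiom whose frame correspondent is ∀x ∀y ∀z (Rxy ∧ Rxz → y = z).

A defining formula is ◇q → □q (the CD axiom).
Suppose ◇q→□q is valid. Take Rxy, Rxz and set V(q)={y}. Then ◇q at x, so □q at x, so q at z, i.e. z=y.

◇q → □q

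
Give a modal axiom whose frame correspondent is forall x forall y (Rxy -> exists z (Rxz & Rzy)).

A defining formula is □□q → □q (the C4 axiom).
Suppose □□q→□q is valid. Take Rxy and set V(q)={w : xR²w}. Then □□q at x, so □q at x, so q at y, i.e. ∃z(Rxz∧Rzy).

□□q → □q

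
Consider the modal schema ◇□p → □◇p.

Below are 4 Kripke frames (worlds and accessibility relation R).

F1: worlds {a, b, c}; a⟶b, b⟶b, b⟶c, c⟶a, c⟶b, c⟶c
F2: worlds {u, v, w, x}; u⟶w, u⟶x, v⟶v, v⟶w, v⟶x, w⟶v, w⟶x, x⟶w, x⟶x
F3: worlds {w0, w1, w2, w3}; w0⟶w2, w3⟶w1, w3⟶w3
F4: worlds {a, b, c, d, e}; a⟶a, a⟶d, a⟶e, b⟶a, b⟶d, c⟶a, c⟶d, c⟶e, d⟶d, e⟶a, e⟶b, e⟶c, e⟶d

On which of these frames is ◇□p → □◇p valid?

F1, F2, F4

Frame correspondent (Sahlqvist): ∀x ∀y ∀z (Rxy ∧ Rxz → ∃w (Ryw ∧ Rzw)) — i.e. convergence.
F1: satisfies the condition.
F2: satisfies the condition.
F3: fails — Rw0w2 and Rw0w2 but w2 and w2 have no common successor.
F4: satisfies the condition.
Valid on: F1, F2, F4.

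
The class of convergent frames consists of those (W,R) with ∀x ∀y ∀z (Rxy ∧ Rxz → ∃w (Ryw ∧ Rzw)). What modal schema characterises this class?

◇□s → □◇s

The condition is convergence. The .2 schema ◇□s → □◇s defines it.
Suppose ◇□s→□◇s is valid. Take Rxy, Rxz and set V(s)={w : Ryw}. Then □s at y so ◇□s at x, so □◇s at x, so ◇s at z, giving w with Rzw and Ryw.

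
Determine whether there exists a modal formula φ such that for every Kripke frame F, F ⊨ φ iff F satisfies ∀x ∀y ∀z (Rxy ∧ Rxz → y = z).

Definable; ◇q → □q defines it

Yes: it is partial functionality, defined by the CD schema ◇q → □q.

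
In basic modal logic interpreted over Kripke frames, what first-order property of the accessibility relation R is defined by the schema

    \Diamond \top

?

seriality

◇⊤ holds at w iff w has a successor, so frame-validity of ◇⊤ is exactly seriality. Equivalently via □p → ◇p:
Suppose □p→◇p is valid. At any x set V(p)=W. Then □p at x, so ◇p at x, so x has a successor.
The converse is a direct semantic check.
So the correspondent is seriality.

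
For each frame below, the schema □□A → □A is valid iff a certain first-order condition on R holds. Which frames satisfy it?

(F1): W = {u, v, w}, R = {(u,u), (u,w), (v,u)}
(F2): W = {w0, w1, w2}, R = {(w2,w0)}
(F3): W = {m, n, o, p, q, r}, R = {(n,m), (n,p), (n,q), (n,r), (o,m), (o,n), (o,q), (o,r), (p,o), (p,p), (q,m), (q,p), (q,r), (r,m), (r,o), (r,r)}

(F1)

Frame correspondent (Sahlqvist): ∀x ∀y (Rxy → ∃z (Rxz ∧ Rzy)) — i.e. density.
(F1): satisfies the condition.
(F2): fails — Rw2w0 but no z with Rw2z and Rzw0.
(F3): fails — Ron but no z with Roz and Rzn.
Valid on: (F1).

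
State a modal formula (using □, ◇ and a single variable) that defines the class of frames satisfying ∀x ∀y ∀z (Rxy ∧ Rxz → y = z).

The condition is partial functionality. The CD schema ◇p → □p defines it.
Suppose ◇p→□p is valid. Take Rxy, Rxz and set V(p)={y}. Then ◇p at x, so □p at x, so p at z, i.e. z=y.

◇p → □p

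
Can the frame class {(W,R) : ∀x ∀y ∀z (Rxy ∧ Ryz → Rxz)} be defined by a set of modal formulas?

Yes, by □r → □□r

This is a Sahlqvist condition; the 4 axiom □r → □□r defines it.
Suppose □r→□□r is valid. Take Rxy, Ryz and set V(r)={w : Rxw}. Then □r at x, so □□r at x, so □r at y, so r at z, i.e. Rxz.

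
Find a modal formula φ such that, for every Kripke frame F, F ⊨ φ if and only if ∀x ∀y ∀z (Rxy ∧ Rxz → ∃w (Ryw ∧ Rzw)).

A defining formula is ◇□ψ → □◇ψ (the .2 axiom).
Suppose ◇□ψ→□◇ψ is valid. Take Rxy, Rxz and set V(ψ)={w : Ryw}. Then □ψ at y so ◇□ψ at x, so □◇ψ at x, so ◇ψ at z, giving w with Rzw and Ryw.

◇□ψ → □◇ψ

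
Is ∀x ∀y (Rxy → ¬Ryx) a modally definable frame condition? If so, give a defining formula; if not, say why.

Any modally definable frame class is closed under surjective bounded morphisms.
The 3-cycle (worlds 0,1,2 with 0→1→2→0) is asymmetric. Mapping every world to a single reflexive point • is a surjective bounded morphism, and the reflexive point is not asymmetric (R•• but asymmetry requires ¬R••).
So the class is not modally definable.

Not definable by any modal formula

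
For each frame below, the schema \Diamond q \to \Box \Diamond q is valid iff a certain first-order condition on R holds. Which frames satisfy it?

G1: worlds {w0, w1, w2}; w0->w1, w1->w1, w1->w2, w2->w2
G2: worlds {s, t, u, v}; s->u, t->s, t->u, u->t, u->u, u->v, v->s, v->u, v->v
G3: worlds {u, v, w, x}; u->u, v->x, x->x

G3

Frame correspondent (Sahlqvist): \forall x \forall y \forall z (Rxy \wedge Rxz \to Ryz) — i.e. the Euclidean property.
G1: fails — Rw1w2 and Rw1w1 but not Rw2w1.
G2: fails — Rts and Rts but not Rss.
G3: holds.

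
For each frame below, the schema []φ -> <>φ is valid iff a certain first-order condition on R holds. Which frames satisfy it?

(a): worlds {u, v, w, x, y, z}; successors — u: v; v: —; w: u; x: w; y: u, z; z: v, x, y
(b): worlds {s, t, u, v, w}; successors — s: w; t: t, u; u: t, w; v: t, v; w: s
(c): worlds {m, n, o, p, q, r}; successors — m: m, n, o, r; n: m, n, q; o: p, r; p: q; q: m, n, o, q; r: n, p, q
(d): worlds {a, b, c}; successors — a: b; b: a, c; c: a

(b), (c), (d)

Frame correspondent (Sahlqvist): forall x exists y Rxy — i.e. seriality.
(a): fails — world v has no successor.
(b): satisfies the condition.
(c): satisfies the condition.
(d): satisfies the condition.
Valid on: (b), (c), (d).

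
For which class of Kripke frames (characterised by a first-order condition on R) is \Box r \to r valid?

Reflexivity

This schema is the T axiom.
It corresponds to reflexivity: \forall x Rxx.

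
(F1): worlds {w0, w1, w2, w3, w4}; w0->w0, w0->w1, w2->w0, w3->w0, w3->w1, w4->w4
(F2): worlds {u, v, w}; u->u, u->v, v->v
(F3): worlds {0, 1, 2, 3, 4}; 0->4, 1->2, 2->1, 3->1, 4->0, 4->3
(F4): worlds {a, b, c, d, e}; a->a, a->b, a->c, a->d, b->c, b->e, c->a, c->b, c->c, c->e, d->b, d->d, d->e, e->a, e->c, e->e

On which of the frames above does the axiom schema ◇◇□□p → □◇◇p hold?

(F2), (F4)

This is the axiom for a generalized confluence (Geach) condition; its first-order frame correspondent is ∀x ∀y ∀z ((xR²y ∧ xRz) → ∃w (yR²w ∧ zR²w)).
(F1): fails — w0R²w0, w0Rw1 but no w with w0R²w and w1R²w.
(F2): holds.
(F3): fails — 0R²0, 0R4 but no w with 0R²w and 4R²w.
(F4): holds.
Valid on: (F2), (F4).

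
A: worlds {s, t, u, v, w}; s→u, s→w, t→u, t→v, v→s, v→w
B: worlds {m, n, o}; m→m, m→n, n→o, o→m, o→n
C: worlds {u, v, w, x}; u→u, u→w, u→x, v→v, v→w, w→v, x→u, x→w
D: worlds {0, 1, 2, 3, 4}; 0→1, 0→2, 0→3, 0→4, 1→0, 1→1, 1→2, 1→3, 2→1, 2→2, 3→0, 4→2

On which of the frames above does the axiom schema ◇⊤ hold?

The schema corresponds to seriality: ∀x ∃y Rxy.
A: fails — world u has no successor.
B: condition met.
C: condition met.
D: condition met.
Valid on: B, C, D.

B, C, D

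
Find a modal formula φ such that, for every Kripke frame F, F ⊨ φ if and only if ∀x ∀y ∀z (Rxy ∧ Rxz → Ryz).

◇r → □◇r

The condition is the Euclidean property. The 5 schema ◇r → □◇r defines it.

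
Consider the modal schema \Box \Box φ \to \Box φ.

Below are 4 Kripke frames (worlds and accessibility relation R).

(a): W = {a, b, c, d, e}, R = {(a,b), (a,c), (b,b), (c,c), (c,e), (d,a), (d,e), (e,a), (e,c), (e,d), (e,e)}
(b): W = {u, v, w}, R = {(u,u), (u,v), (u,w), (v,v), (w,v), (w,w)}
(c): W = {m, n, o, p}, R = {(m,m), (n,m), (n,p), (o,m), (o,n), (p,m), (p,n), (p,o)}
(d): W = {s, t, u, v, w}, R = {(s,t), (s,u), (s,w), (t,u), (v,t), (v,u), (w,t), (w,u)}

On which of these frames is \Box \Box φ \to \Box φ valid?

Frame correspondent (Sahlqvist): \forall x \forall y (Rxy \to \exists z (Rxz \wedge Rzy)) — i.e. density.
(a): satisfies the condition.
(b): satisfies the condition.
(c): fails — Ron but no z with Roz and Rzn.
(d): fails — Rwt but no z with Rwz and Rzt.

(a), (b)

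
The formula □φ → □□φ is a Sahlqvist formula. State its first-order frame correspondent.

transitivity: ∀x ∀y ∀z (Rxy ∧ Ryz → Rxz)

Suppose □φ→□□φ is valid. Take Rxy, Ryz and set V(φ)={w : Rxw}. Then □φ at x, so □□φ at x, so □φ at y, so φ at z, i.e. Rxz.
Conversely, on a frame with transitivity the schema holds at every world under every valuation.
Frame condition: ∀x ∀y ∀z (Rxy ∧ Ryz → Rxz).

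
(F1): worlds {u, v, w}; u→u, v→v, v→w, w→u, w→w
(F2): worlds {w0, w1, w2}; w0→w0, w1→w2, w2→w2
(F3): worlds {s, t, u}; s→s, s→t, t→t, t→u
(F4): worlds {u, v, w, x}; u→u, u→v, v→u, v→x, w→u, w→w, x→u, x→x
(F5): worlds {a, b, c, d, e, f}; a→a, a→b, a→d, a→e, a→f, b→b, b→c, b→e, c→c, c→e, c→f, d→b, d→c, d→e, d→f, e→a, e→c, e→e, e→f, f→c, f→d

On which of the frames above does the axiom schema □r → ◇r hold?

(F1), (F2), (F4), (F5)

Frame correspondent (Sahlqvist): ∀x ∃y Rxy — i.e. seriality.
(F1): ✓.
(F2): ✓.
(F3): fails — world u has no successor.
(F4): ✓.
(F5): ✓.
Valid on: (F1), (F2), (F4), (F5).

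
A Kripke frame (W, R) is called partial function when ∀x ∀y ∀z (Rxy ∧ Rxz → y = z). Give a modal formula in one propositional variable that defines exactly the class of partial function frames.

◇q → □q

The condition is partial functionality. The CD schema ◇q → □q defines it.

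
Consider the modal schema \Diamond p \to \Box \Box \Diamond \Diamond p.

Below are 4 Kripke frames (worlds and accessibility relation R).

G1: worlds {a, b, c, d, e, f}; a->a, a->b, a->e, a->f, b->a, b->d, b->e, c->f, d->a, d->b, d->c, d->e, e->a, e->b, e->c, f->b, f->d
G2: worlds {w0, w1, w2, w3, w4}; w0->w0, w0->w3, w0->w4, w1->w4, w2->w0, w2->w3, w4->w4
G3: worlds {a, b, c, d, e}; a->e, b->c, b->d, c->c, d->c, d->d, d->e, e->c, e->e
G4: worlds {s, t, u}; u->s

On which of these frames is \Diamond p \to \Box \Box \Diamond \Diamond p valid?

The schema corresponds to a generalized confluence (Geach) condition: \forall x \forall y \forall z ((xRy \wedge x R^2 z) \to \exists w (y = w \wedge z R^2 w)).
G1: fails — aRa, aR²c but no w with a=w and cR²w.
G2: fails — w0Rw0, w0R²w3 but no w with w0=w and w3R²w.
G3: fails — aRe, aR²c but no w with e=w and cR²w.
G4: condition met.
Valid on: G4.

G4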